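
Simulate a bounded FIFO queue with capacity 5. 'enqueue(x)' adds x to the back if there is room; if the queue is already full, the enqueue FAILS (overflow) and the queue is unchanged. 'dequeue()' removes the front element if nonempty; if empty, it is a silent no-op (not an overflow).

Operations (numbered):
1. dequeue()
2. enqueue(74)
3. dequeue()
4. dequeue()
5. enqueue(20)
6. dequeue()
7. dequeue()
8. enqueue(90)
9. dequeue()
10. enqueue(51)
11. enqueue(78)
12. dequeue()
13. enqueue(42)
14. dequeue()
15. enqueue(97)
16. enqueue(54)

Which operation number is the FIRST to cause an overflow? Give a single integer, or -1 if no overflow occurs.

Answer: -1

Derivation:
1. dequeue(): empty, no-op, size=0
2. enqueue(74): size=1
3. dequeue(): size=0
4. dequeue(): empty, no-op, size=0
5. enqueue(20): size=1
6. dequeue(): size=0
7. dequeue(): empty, no-op, size=0
8. enqueue(90): size=1
9. dequeue(): size=0
10. enqueue(51): size=1
11. enqueue(78): size=2
12. dequeue(): size=1
13. enqueue(42): size=2
14. dequeue(): size=1
15. enqueue(97): size=2
16. enqueue(54): size=3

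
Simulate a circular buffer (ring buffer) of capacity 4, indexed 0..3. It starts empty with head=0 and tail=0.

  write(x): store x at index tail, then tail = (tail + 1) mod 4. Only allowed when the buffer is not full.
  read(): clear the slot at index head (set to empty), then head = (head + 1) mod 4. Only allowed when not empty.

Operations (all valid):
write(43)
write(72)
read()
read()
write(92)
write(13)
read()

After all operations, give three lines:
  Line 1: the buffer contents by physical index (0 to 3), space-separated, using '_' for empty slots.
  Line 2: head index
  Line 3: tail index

Answer: _ _ _ 13
3
0

Derivation:
write(43): buf=[43 _ _ _], head=0, tail=1, size=1
write(72): buf=[43 72 _ _], head=0, tail=2, size=2
read(): buf=[_ 72 _ _], head=1, tail=2, size=1
read(): buf=[_ _ _ _], head=2, tail=2, size=0
write(92): buf=[_ _ 92 _], head=2, tail=3, size=1
write(13): buf=[_ _ 92 13], head=2, tail=0, size=2
read(): buf=[_ _ _ 13], head=3, tail=0, size=1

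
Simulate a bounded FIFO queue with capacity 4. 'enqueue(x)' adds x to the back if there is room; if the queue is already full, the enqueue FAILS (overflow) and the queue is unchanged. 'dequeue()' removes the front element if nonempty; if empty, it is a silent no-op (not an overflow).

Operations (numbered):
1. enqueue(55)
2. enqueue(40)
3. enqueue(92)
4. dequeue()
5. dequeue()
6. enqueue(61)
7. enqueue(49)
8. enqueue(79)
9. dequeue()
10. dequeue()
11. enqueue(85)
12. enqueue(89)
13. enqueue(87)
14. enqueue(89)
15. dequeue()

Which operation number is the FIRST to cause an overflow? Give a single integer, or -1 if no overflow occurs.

1. enqueue(55): size=1
2. enqueue(40): size=2
3. enqueue(92): size=3
4. dequeue(): size=2
5. dequeue(): size=1
6. enqueue(61): size=2
7. enqueue(49): size=3
8. enqueue(79): size=4
9. dequeue(): size=3
10. dequeue(): size=2
11. enqueue(85): size=3
12. enqueue(89): size=4
13. enqueue(87): size=4=cap → OVERFLOW (fail)
14. enqueue(89): size=4=cap → OVERFLOW (fail)
15. dequeue(): size=3

Answer: 13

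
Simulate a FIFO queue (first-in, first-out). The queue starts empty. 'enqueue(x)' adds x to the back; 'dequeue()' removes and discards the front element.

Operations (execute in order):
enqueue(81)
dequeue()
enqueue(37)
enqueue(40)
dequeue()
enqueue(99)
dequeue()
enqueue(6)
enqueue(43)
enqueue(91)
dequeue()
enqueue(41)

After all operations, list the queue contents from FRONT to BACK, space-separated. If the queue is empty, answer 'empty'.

enqueue(81): [81]
dequeue(): []
enqueue(37): [37]
enqueue(40): [37, 40]
dequeue(): [40]
enqueue(99): [40, 99]
dequeue(): [99]
enqueue(6): [99, 6]
enqueue(43): [99, 6, 43]
enqueue(91): [99, 6, 43, 91]
dequeue(): [6, 43, 91]
enqueue(41): [6, 43, 91, 41]

Answer: 6 43 91 41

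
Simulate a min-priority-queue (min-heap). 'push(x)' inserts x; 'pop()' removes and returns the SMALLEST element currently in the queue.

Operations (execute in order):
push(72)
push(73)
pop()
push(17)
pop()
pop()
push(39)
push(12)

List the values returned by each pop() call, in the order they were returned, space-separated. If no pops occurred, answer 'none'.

push(72): heap contents = [72]
push(73): heap contents = [72, 73]
pop() → 72: heap contents = [73]
push(17): heap contents = [17, 73]
pop() → 17: heap contents = [73]
pop() → 73: heap contents = []
push(39): heap contents = [39]
push(12): heap contents = [12, 39]

Answer: 72 17 73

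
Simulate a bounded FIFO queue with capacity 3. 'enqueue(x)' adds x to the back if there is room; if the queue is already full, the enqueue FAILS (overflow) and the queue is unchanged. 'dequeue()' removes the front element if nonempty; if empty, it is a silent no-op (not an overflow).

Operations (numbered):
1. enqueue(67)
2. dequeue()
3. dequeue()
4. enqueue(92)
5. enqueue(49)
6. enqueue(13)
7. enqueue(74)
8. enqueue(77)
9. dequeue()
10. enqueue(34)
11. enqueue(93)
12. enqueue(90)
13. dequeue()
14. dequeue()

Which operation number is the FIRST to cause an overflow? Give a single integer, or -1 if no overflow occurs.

Answer: 7

Derivation:
1. enqueue(67): size=1
2. dequeue(): size=0
3. dequeue(): empty, no-op, size=0
4. enqueue(92): size=1
5. enqueue(49): size=2
6. enqueue(13): size=3
7. enqueue(74): size=3=cap → OVERFLOW (fail)
8. enqueue(77): size=3=cap → OVERFLOW (fail)
9. dequeue(): size=2
10. enqueue(34): size=3
11. enqueue(93): size=3=cap → OVERFLOW (fail)
12. enqueue(90): size=3=cap → OVERFLOW (fail)
13. dequeue(): size=2
14. dequeue(): size=1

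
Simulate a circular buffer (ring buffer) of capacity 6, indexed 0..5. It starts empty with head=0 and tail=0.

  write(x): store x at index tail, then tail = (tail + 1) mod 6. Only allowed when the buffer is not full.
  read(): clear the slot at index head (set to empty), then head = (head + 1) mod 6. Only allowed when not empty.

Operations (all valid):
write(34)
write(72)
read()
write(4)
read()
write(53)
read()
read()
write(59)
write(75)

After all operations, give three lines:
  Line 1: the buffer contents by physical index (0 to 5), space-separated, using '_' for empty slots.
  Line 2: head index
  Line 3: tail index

write(34): buf=[34 _ _ _ _ _], head=0, tail=1, size=1
write(72): buf=[34 72 _ _ _ _], head=0, tail=2, size=2
read(): buf=[_ 72 _ _ _ _], head=1, tail=2, size=1
write(4): buf=[_ 72 4 _ _ _], head=1, tail=3, size=2
read(): buf=[_ _ 4 _ _ _], head=2, tail=3, size=1
write(53): buf=[_ _ 4 53 _ _], head=2, tail=4, size=2
read(): buf=[_ _ _ 53 _ _], head=3, tail=4, size=1
read(): buf=[_ _ _ _ _ _], head=4, tail=4, size=0
write(59): buf=[_ _ _ _ 59 _], head=4, tail=5, size=1
write(75): buf=[_ _ _ _ 59 75], head=4, tail=0, size=2

Answer: _ _ _ _ 59 75
4
0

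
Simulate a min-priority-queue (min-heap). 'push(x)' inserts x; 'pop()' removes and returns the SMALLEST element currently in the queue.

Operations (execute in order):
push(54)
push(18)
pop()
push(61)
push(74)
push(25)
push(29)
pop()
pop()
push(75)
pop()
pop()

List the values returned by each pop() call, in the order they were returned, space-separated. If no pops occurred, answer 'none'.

Answer: 18 25 29 54 61

Derivation:
push(54): heap contents = [54]
push(18): heap contents = [18, 54]
pop() → 18: heap contents = [54]
push(61): heap contents = [54, 61]
push(74): heap contents = [54, 61, 74]
push(25): heap contents = [25, 54, 61, 74]
push(29): heap contents = [25, 29, 54, 61, 74]
pop() → 25: heap contents = [29, 54, 61, 74]
pop() → 29: heap contents = [54, 61, 74]
push(75): heap contents = [54, 61, 74, 75]
pop() → 54: heap contents = [61, 74, 75]
pop() → 61: heap contents = [74, 75]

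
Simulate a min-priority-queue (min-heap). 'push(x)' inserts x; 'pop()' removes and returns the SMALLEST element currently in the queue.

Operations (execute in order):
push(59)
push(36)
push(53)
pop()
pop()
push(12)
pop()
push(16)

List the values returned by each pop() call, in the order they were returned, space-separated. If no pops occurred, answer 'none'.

push(59): heap contents = [59]
push(36): heap contents = [36, 59]
push(53): heap contents = [36, 53, 59]
pop() → 36: heap contents = [53, 59]
pop() → 53: heap contents = [59]
push(12): heap contents = [12, 59]
pop() → 12: heap contents = [59]
push(16): heap contents = [16, 59]

Answer: 36 53 12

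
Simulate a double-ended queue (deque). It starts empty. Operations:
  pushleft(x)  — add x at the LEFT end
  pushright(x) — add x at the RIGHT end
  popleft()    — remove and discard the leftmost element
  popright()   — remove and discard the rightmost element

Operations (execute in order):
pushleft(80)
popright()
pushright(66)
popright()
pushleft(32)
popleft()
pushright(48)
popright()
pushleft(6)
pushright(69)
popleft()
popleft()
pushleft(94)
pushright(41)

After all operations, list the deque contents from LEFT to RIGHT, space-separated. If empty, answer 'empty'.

Answer: 94 41

Derivation:
pushleft(80): [80]
popright(): []
pushright(66): [66]
popright(): []
pushleft(32): [32]
popleft(): []
pushright(48): [48]
popright(): []
pushleft(6): [6]
pushright(69): [6, 69]
popleft(): [69]
popleft(): []
pushleft(94): [94]
pushright(41): [94, 41]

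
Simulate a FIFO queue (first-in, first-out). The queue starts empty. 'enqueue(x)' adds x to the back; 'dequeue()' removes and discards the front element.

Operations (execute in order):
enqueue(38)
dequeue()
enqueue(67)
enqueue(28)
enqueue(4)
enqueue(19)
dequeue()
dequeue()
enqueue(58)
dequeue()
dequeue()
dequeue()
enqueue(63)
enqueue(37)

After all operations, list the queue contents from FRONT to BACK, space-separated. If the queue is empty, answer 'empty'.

enqueue(38): [38]
dequeue(): []
enqueue(67): [67]
enqueue(28): [67, 28]
enqueue(4): [67, 28, 4]
enqueue(19): [67, 28, 4, 19]
dequeue(): [28, 4, 19]
dequeue(): [4, 19]
enqueue(58): [4, 19, 58]
dequeue(): [19, 58]
dequeue(): [58]
dequeue(): []
enqueue(63): [63]
enqueue(37): [63, 37]

Answer: 63 37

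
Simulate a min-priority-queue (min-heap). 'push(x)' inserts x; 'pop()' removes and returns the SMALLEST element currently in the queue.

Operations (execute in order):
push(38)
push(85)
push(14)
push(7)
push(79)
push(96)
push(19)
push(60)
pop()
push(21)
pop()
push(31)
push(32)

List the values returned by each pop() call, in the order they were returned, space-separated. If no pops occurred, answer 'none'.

push(38): heap contents = [38]
push(85): heap contents = [38, 85]
push(14): heap contents = [14, 38, 85]
push(7): heap contents = [7, 14, 38, 85]
push(79): heap contents = [7, 14, 38, 79, 85]
push(96): heap contents = [7, 14, 38, 79, 85, 96]
push(19): heap contents = [7, 14, 19, 38, 79, 85, 96]
push(60): heap contents = [7, 14, 19, 38, 60, 79, 85, 96]
pop() → 7: heap contents = [14, 19, 38, 60, 79, 85, 96]
push(21): heap contents = [14, 19, 21, 38, 60, 79, 85, 96]
pop() → 14: heap contents = [19, 21, 38, 60, 79, 85, 96]
push(31): heap contents = [19, 21, 31, 38, 60, 79, 85, 96]
push(32): heap contents = [19, 21, 31, 32, 38, 60, 79, 85, 96]

Answer: 7 14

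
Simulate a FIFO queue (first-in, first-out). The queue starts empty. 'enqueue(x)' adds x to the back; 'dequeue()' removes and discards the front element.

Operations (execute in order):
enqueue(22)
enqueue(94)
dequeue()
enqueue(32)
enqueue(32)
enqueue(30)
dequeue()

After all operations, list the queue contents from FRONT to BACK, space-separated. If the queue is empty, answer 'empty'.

enqueue(22): [22]
enqueue(94): [22, 94]
dequeue(): [94]
enqueue(32): [94, 32]
enqueue(32): [94, 32, 32]
enqueue(30): [94, 32, 32, 30]
dequeue(): [32, 32, 30]

Answer: 32 32 30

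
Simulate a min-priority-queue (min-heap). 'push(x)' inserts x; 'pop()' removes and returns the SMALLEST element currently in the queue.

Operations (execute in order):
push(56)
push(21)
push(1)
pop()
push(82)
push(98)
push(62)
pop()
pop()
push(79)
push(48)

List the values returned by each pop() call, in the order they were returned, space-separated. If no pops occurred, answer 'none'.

push(56): heap contents = [56]
push(21): heap contents = [21, 56]
push(1): heap contents = [1, 21, 56]
pop() → 1: heap contents = [21, 56]
push(82): heap contents = [21, 56, 82]
push(98): heap contents = [21, 56, 82, 98]
push(62): heap contents = [21, 56, 62, 82, 98]
pop() → 21: heap contents = [56, 62, 82, 98]
pop() → 56: heap contents = [62, 82, 98]
push(79): heap contents = [62, 79, 82, 98]
push(48): heap contents = [48, 62, 79, 82, 98]

Answer: 1 21 56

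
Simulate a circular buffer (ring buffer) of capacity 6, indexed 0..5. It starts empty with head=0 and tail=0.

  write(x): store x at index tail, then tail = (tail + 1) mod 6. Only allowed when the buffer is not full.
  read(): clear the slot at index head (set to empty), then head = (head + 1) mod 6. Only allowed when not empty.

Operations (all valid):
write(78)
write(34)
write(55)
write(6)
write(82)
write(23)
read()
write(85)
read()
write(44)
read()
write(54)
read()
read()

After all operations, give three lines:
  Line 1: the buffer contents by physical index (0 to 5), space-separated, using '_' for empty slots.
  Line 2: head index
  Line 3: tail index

write(78): buf=[78 _ _ _ _ _], head=0, tail=1, size=1
write(34): buf=[78 34 _ _ _ _], head=0, tail=2, size=2
write(55): buf=[78 34 55 _ _ _], head=0, tail=3, size=3
write(6): buf=[78 34 55 6 _ _], head=0, tail=4, size=4
write(82): buf=[78 34 55 6 82 _], head=0, tail=5, size=5
write(23): buf=[78 34 55 6 82 23], head=0, tail=0, size=6
read(): buf=[_ 34 55 6 82 23], head=1, tail=0, size=5
write(85): buf=[85 34 55 6 82 23], head=1, tail=1, size=6
read(): buf=[85 _ 55 6 82 23], head=2, tail=1, size=5
write(44): buf=[85 44 55 6 82 23], head=2, tail=2, size=6
read(): buf=[85 44 _ 6 82 23], head=3, tail=2, size=5
write(54): buf=[85 44 54 6 82 23], head=3, tail=3, size=6
read(): buf=[85 44 54 _ 82 23], head=4, tail=3, size=5
read(): buf=[85 44 54 _ _ 23], head=5, tail=3, size=4

Answer: 85 44 54 _ _ 23
5
3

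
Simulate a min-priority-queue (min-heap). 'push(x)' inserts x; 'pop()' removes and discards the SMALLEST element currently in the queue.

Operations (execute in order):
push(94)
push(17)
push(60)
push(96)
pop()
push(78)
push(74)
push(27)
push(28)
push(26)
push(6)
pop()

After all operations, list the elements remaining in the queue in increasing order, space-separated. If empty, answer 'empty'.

Answer: 26 27 28 60 74 78 94 96

Derivation:
push(94): heap contents = [94]
push(17): heap contents = [17, 94]
push(60): heap contents = [17, 60, 94]
push(96): heap contents = [17, 60, 94, 96]
pop() → 17: heap contents = [60, 94, 96]
push(78): heap contents = [60, 78, 94, 96]
push(74): heap contents = [60, 74, 78, 94, 96]
push(27): heap contents = [27, 60, 74, 78, 94, 96]
push(28): heap contents = [27, 28, 60, 74, 78, 94, 96]
push(26): heap contents = [26, 27, 28, 60, 74, 78, 94, 96]
push(6): heap contents = [6, 26, 27, 28, 60, 74, 78, 94, 96]
pop() → 6: heap contents = [26, 27, 28, 60, 74, 78, 94, 96]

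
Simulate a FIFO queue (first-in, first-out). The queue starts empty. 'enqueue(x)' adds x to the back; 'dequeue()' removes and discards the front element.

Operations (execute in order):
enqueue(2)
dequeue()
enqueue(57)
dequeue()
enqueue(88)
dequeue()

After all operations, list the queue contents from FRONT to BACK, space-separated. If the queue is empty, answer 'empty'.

Answer: empty

Derivation:
enqueue(2): [2]
dequeue(): []
enqueue(57): [57]
dequeue(): []
enqueue(88): [88]
dequeue(): []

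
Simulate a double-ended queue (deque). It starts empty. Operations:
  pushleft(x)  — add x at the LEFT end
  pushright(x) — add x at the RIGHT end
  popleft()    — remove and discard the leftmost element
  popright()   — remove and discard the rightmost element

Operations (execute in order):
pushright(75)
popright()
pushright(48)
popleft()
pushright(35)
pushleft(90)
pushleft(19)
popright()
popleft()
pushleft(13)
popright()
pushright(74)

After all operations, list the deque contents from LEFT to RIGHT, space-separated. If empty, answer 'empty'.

pushright(75): [75]
popright(): []
pushright(48): [48]
popleft(): []
pushright(35): [35]
pushleft(90): [90, 35]
pushleft(19): [19, 90, 35]
popright(): [19, 90]
popleft(): [90]
pushleft(13): [13, 90]
popright(): [13]
pushright(74): [13, 74]

Answer: 13 74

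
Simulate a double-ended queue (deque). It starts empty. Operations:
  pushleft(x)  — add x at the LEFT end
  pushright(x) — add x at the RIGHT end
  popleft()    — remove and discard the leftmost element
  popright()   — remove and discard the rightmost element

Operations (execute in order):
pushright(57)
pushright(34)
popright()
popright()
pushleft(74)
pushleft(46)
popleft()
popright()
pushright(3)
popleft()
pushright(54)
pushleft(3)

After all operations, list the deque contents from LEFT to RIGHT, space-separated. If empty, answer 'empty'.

pushright(57): [57]
pushright(34): [57, 34]
popright(): [57]
popright(): []
pushleft(74): [74]
pushleft(46): [46, 74]
popleft(): [74]
popright(): []
pushright(3): [3]
popleft(): []
pushright(54): [54]
pushleft(3): [3, 54]

Answer: 3 54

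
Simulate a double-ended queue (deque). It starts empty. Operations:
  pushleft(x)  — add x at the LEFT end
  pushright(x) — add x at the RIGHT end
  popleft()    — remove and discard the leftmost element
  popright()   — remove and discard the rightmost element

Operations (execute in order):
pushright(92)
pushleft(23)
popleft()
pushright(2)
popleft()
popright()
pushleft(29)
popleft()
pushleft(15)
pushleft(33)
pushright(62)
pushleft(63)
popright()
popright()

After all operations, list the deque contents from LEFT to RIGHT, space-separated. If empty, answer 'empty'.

pushright(92): [92]
pushleft(23): [23, 92]
popleft(): [92]
pushright(2): [92, 2]
popleft(): [2]
popright(): []
pushleft(29): [29]
popleft(): []
pushleft(15): [15]
pushleft(33): [33, 15]
pushright(62): [33, 15, 62]
pushleft(63): [63, 33, 15, 62]
popright(): [63, 33, 15]
popright(): [63, 33]

Answer: 63 33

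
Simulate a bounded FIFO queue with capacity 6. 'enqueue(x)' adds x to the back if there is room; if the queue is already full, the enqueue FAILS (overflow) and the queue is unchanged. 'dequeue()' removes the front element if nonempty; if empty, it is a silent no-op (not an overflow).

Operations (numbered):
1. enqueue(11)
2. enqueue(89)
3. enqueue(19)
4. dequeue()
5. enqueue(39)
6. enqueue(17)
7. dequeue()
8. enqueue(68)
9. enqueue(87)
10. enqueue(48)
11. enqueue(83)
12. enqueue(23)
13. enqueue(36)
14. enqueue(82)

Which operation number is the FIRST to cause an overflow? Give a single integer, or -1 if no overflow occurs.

1. enqueue(11): size=1
2. enqueue(89): size=2
3. enqueue(19): size=3
4. dequeue(): size=2
5. enqueue(39): size=3
6. enqueue(17): size=4
7. dequeue(): size=3
8. enqueue(68): size=4
9. enqueue(87): size=5
10. enqueue(48): size=6
11. enqueue(83): size=6=cap → OVERFLOW (fail)
12. enqueue(23): size=6=cap → OVERFLOW (fail)
13. enqueue(36): size=6=cap → OVERFLOW (fail)
14. enqueue(82): size=6=cap → OVERFLOW (fail)

Answer: 11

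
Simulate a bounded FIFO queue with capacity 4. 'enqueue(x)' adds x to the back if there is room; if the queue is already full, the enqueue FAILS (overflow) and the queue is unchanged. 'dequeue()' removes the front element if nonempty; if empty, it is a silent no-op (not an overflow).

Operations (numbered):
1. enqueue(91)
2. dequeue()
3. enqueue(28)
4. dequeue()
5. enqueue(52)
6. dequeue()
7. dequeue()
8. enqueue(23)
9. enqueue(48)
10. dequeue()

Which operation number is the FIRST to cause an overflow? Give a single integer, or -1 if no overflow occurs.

Answer: -1

Derivation:
1. enqueue(91): size=1
2. dequeue(): size=0
3. enqueue(28): size=1
4. dequeue(): size=0
5. enqueue(52): size=1
6. dequeue(): size=0
7. dequeue(): empty, no-op, size=0
8. enqueue(23): size=1
9. enqueue(48): size=2
10. dequeue(): size=1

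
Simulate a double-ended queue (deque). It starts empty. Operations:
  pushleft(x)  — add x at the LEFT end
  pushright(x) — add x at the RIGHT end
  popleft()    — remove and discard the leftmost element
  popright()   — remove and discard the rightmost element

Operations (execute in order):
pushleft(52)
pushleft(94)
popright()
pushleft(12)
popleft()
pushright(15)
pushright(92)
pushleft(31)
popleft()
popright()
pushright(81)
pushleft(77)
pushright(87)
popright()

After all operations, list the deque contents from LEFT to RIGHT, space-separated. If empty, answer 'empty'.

pushleft(52): [52]
pushleft(94): [94, 52]
popright(): [94]
pushleft(12): [12, 94]
popleft(): [94]
pushright(15): [94, 15]
pushright(92): [94, 15, 92]
pushleft(31): [31, 94, 15, 92]
popleft(): [94, 15, 92]
popright(): [94, 15]
pushright(81): [94, 15, 81]
pushleft(77): [77, 94, 15, 81]
pushright(87): [77, 94, 15, 81, 87]
popright(): [77, 94, 15, 81]

Answer: 77 94 15 81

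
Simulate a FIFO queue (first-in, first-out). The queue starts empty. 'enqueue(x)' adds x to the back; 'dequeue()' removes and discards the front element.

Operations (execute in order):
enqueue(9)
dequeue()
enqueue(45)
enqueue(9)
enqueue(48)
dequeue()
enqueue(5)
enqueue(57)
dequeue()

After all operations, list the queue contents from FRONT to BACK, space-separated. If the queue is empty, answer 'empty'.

enqueue(9): [9]
dequeue(): []
enqueue(45): [45]
enqueue(9): [45, 9]
enqueue(48): [45, 9, 48]
dequeue(): [9, 48]
enqueue(5): [9, 48, 5]
enqueue(57): [9, 48, 5, 57]
dequeue(): [48, 5, 57]

Answer: 48 5 57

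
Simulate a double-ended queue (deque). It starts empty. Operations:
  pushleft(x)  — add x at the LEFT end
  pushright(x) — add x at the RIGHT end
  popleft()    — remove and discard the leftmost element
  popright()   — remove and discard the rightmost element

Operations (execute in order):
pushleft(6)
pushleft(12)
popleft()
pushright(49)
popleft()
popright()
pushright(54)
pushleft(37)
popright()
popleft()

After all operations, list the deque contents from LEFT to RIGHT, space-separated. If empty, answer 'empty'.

Answer: empty

Derivation:
pushleft(6): [6]
pushleft(12): [12, 6]
popleft(): [6]
pushright(49): [6, 49]
popleft(): [49]
popright(): []
pushright(54): [54]
pushleft(37): [37, 54]
popright(): [37]
popleft(): []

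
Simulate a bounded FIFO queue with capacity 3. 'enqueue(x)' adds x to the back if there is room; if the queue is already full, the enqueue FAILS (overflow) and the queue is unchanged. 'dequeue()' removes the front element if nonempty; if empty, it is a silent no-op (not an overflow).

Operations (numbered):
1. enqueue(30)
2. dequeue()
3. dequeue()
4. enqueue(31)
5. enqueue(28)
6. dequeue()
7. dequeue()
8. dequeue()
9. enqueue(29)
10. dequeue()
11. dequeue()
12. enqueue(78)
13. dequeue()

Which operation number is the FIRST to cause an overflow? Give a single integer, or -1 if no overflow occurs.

1. enqueue(30): size=1
2. dequeue(): size=0
3. dequeue(): empty, no-op, size=0
4. enqueue(31): size=1
5. enqueue(28): size=2
6. dequeue(): size=1
7. dequeue(): size=0
8. dequeue(): empty, no-op, size=0
9. enqueue(29): size=1
10. dequeue(): size=0
11. dequeue(): empty, no-op, size=0
12. enqueue(78): size=1
13. dequeue(): size=0

Answer: -1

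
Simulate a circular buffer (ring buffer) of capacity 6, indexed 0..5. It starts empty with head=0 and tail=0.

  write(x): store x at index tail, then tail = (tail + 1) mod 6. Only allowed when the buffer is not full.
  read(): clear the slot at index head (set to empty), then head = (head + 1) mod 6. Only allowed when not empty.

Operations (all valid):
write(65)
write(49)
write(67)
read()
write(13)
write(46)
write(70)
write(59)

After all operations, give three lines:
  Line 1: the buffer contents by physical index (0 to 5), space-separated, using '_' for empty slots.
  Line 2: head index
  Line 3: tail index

Answer: 59 49 67 13 46 70
1
1

Derivation:
write(65): buf=[65 _ _ _ _ _], head=0, tail=1, size=1
write(49): buf=[65 49 _ _ _ _], head=0, tail=2, size=2
write(67): buf=[65 49 67 _ _ _], head=0, tail=3, size=3
read(): buf=[_ 49 67 _ _ _], head=1, tail=3, size=2
write(13): buf=[_ 49 67 13 _ _], head=1, tail=4, size=3
write(46): buf=[_ 49 67 13 46 _], head=1, tail=5, size=4
write(70): buf=[_ 49 67 13 46 70], head=1, tail=0, size=5
write(59): buf=[59 49 67 13 46 70], head=1, tail=1, size=6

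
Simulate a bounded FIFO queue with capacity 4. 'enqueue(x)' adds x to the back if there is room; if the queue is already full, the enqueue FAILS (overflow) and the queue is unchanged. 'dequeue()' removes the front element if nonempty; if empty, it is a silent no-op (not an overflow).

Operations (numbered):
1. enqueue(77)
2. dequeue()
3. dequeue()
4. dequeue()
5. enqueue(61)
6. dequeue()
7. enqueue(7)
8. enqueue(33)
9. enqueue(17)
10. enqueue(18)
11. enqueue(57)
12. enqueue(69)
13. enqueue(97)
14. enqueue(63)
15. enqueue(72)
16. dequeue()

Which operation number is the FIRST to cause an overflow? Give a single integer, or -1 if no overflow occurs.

Answer: 11

Derivation:
1. enqueue(77): size=1
2. dequeue(): size=0
3. dequeue(): empty, no-op, size=0
4. dequeue(): empty, no-op, size=0
5. enqueue(61): size=1
6. dequeue(): size=0
7. enqueue(7): size=1
8. enqueue(33): size=2
9. enqueue(17): size=3
10. enqueue(18): size=4
11. enqueue(57): size=4=cap → OVERFLOW (fail)
12. enqueue(69): size=4=cap → OVERFLOW (fail)
13. enqueue(97): size=4=cap → OVERFLOW (fail)
14. enqueue(63): size=4=cap → OVERFLOW (fail)
15. enqueue(72): size=4=cap → OVERFLOW (fail)
16. dequeue(): size=3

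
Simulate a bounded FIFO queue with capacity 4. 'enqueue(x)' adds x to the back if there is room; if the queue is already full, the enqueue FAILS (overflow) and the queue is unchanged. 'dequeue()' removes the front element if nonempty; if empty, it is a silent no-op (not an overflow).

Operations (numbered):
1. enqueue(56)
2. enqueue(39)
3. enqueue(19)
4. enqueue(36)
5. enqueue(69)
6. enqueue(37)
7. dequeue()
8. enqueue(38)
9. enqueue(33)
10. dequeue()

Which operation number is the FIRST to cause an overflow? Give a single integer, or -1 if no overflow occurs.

Answer: 5

Derivation:
1. enqueue(56): size=1
2. enqueue(39): size=2
3. enqueue(19): size=3
4. enqueue(36): size=4
5. enqueue(69): size=4=cap → OVERFLOW (fail)
6. enqueue(37): size=4=cap → OVERFLOW (fail)
7. dequeue(): size=3
8. enqueue(38): size=4
9. enqueue(33): size=4=cap → OVERFLOW (fail)
10. dequeue(): size=3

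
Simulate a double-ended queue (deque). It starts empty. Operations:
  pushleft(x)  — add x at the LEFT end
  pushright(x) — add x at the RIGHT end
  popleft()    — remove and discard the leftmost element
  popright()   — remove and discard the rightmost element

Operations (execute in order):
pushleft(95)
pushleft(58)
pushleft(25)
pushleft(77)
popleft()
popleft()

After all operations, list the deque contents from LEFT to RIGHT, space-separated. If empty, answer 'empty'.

pushleft(95): [95]
pushleft(58): [58, 95]
pushleft(25): [25, 58, 95]
pushleft(77): [77, 25, 58, 95]
popleft(): [25, 58, 95]
popleft(): [58, 95]

Answer: 58 95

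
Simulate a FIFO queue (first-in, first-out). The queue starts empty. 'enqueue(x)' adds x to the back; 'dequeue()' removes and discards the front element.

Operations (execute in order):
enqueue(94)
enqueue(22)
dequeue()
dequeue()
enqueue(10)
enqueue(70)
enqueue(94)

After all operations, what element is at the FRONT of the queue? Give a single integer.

enqueue(94): queue = [94]
enqueue(22): queue = [94, 22]
dequeue(): queue = [22]
dequeue(): queue = []
enqueue(10): queue = [10]
enqueue(70): queue = [10, 70]
enqueue(94): queue = [10, 70, 94]

Answer: 10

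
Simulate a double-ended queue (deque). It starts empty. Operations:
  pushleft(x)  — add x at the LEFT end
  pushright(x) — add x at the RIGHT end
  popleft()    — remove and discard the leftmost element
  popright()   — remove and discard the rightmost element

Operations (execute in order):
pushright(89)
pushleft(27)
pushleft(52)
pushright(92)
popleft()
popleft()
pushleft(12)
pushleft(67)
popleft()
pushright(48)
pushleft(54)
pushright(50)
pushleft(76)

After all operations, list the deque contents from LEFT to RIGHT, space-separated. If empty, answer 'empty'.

Answer: 76 54 12 89 92 48 50

Derivation:
pushright(89): [89]
pushleft(27): [27, 89]
pushleft(52): [52, 27, 89]
pushright(92): [52, 27, 89, 92]
popleft(): [27, 89, 92]
popleft(): [89, 92]
pushleft(12): [12, 89, 92]
pushleft(67): [67, 12, 89, 92]
popleft(): [12, 89, 92]
pushright(48): [12, 89, 92, 48]
pushleft(54): [54, 12, 89, 92, 48]
pushright(50): [54, 12, 89, 92, 48, 50]
pushleft(76): [76, 54, 12, 89, 92, 48, 50]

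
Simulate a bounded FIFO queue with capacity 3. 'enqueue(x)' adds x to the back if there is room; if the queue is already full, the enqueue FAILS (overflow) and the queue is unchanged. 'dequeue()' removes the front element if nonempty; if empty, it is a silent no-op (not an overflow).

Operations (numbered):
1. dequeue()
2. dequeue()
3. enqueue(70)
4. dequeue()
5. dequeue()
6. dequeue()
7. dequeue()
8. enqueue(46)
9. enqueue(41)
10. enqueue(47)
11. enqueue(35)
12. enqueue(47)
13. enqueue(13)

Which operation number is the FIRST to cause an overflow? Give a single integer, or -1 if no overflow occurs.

Answer: 11

Derivation:
1. dequeue(): empty, no-op, size=0
2. dequeue(): empty, no-op, size=0
3. enqueue(70): size=1
4. dequeue(): size=0
5. dequeue(): empty, no-op, size=0
6. dequeue(): empty, no-op, size=0
7. dequeue(): empty, no-op, size=0
8. enqueue(46): size=1
9. enqueue(41): size=2
10. enqueue(47): size=3
11. enqueue(35): size=3=cap → OVERFLOW (fail)
12. enqueue(47): size=3=cap → OVERFLOW (fail)
13. enqueue(13): size=3=cap → OVERFLOW (fail)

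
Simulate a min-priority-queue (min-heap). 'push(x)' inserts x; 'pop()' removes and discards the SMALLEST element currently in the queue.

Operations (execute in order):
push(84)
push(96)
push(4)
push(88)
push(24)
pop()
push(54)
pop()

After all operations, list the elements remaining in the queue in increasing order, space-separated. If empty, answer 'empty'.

push(84): heap contents = [84]
push(96): heap contents = [84, 96]
push(4): heap contents = [4, 84, 96]
push(88): heap contents = [4, 84, 88, 96]
push(24): heap contents = [4, 24, 84, 88, 96]
pop() → 4: heap contents = [24, 84, 88, 96]
push(54): heap contents = [24, 54, 84, 88, 96]
pop() → 24: heap contents = [54, 84, 88, 96]

Answer: 54 84 88 96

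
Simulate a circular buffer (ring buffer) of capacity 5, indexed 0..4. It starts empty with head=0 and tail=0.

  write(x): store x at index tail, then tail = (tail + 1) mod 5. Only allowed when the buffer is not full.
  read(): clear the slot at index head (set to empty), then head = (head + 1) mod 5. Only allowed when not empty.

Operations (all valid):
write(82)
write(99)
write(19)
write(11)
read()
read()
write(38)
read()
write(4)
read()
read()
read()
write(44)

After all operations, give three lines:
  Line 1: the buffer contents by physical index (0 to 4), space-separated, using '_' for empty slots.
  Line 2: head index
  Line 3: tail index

write(82): buf=[82 _ _ _ _], head=0, tail=1, size=1
write(99): buf=[82 99 _ _ _], head=0, tail=2, size=2
write(19): buf=[82 99 19 _ _], head=0, tail=3, size=3
write(11): buf=[82 99 19 11 _], head=0, tail=4, size=4
read(): buf=[_ 99 19 11 _], head=1, tail=4, size=3
read(): buf=[_ _ 19 11 _], head=2, tail=4, size=2
write(38): buf=[_ _ 19 11 38], head=2, tail=0, size=3
read(): buf=[_ _ _ 11 38], head=3, tail=0, size=2
write(4): buf=[4 _ _ 11 38], head=3, tail=1, size=3
read(): buf=[4 _ _ _ 38], head=4, tail=1, size=2
read(): buf=[4 _ _ _ _], head=0, tail=1, size=1
read(): buf=[_ _ _ _ _], head=1, tail=1, size=0
write(44): buf=[_ 44 _ _ _], head=1, tail=2, size=1

Answer: _ 44 _ _ _
1
2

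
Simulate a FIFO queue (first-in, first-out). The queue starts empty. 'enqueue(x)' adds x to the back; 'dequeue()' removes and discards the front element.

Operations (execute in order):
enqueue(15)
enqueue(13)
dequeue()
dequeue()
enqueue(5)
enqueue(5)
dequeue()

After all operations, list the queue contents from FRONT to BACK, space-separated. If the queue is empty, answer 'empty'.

Answer: 5

Derivation:
enqueue(15): [15]
enqueue(13): [15, 13]
dequeue(): [13]
dequeue(): []
enqueue(5): [5]
enqueue(5): [5, 5]
dequeue(): [5]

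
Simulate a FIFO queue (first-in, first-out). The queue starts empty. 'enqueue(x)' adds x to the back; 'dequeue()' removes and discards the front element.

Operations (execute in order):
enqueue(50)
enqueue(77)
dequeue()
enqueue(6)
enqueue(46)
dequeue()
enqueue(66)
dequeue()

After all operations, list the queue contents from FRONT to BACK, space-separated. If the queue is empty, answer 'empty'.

Answer: 46 66

Derivation:
enqueue(50): [50]
enqueue(77): [50, 77]
dequeue(): [77]
enqueue(6): [77, 6]
enqueue(46): [77, 6, 46]
dequeue(): [6, 46]
enqueue(66): [6, 46, 66]
dequeue(): [46, 66]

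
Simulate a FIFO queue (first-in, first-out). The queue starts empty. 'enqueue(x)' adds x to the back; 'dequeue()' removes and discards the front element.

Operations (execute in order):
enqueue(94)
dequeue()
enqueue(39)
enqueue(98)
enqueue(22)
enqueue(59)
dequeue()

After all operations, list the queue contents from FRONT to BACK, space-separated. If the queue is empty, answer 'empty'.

Answer: 98 22 59

Derivation:
enqueue(94): [94]
dequeue(): []
enqueue(39): [39]
enqueue(98): [39, 98]
enqueue(22): [39, 98, 22]
enqueue(59): [39, 98, 22, 59]
dequeue(): [98, 22, 59]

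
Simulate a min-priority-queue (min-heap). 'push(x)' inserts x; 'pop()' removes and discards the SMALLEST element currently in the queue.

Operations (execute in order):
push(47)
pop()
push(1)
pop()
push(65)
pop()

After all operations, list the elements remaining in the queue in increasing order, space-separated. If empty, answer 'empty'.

Answer: empty

Derivation:
push(47): heap contents = [47]
pop() → 47: heap contents = []
push(1): heap contents = [1]
pop() → 1: heap contents = []
push(65): heap contents = [65]
pop() → 65: heap contents = []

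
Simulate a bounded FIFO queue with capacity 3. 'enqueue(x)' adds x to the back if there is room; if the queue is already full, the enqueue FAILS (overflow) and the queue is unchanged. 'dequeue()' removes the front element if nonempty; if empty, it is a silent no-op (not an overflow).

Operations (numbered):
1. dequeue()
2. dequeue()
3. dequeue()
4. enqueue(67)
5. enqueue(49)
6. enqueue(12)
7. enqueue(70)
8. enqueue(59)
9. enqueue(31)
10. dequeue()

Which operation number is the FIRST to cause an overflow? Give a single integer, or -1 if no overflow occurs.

Answer: 7

Derivation:
1. dequeue(): empty, no-op, size=0
2. dequeue(): empty, no-op, size=0
3. dequeue(): empty, no-op, size=0
4. enqueue(67): size=1
5. enqueue(49): size=2
6. enqueue(12): size=3
7. enqueue(70): size=3=cap → OVERFLOW (fail)
8. enqueue(59): size=3=cap → OVERFLOW (fail)
9. enqueue(31): size=3=cap → OVERFLOW (fail)
10. dequeue(): size=2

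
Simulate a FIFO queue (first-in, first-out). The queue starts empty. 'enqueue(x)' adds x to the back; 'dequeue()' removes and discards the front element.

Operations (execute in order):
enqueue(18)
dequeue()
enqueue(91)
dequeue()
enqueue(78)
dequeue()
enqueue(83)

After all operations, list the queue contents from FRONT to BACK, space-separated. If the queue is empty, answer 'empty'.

Answer: 83

Derivation:
enqueue(18): [18]
dequeue(): []
enqueue(91): [91]
dequeue(): []
enqueue(78): [78]
dequeue(): []
enqueue(83): [83]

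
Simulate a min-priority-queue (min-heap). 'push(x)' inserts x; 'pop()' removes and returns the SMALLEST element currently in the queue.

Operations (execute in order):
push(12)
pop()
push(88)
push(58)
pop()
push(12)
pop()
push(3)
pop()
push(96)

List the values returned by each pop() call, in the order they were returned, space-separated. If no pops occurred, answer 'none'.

push(12): heap contents = [12]
pop() → 12: heap contents = []
push(88): heap contents = [88]
push(58): heap contents = [58, 88]
pop() → 58: heap contents = [88]
push(12): heap contents = [12, 88]
pop() → 12: heap contents = [88]
push(3): heap contents = [3, 88]
pop() → 3: heap contents = [88]
push(96): heap contents = [88, 96]

Answer: 12 58 12 3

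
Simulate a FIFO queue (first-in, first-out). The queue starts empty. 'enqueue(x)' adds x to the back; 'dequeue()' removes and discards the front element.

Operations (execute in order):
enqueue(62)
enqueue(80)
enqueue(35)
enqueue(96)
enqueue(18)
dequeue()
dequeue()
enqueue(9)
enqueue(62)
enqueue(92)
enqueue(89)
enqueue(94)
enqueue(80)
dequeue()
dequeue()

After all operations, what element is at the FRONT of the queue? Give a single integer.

Answer: 18

Derivation:
enqueue(62): queue = [62]
enqueue(80): queue = [62, 80]
enqueue(35): queue = [62, 80, 35]
enqueue(96): queue = [62, 80, 35, 96]
enqueue(18): queue = [62, 80, 35, 96, 18]
dequeue(): queue = [80, 35, 96, 18]
dequeue(): queue = [35, 96, 18]
enqueue(9): queue = [35, 96, 18, 9]
enqueue(62): queue = [35, 96, 18, 9, 62]
enqueue(92): queue = [35, 96, 18, 9, 62, 92]
enqueue(89): queue = [35, 96, 18, 9, 62, 92, 89]
enqueue(94): queue = [35, 96, 18, 9, 62, 92, 89, 94]
enqueue(80): queue = [35, 96, 18, 9, 62, 92, 89, 94, 80]
dequeue(): queue = [96, 18, 9, 62, 92, 89, 94, 80]
dequeue(): queue = [18, 9, 62, 92, 89, 94, 80]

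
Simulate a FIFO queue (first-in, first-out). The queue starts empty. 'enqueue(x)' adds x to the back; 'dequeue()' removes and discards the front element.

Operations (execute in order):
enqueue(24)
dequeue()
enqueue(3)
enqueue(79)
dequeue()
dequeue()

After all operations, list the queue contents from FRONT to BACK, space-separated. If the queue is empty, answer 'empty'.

enqueue(24): [24]
dequeue(): []
enqueue(3): [3]
enqueue(79): [3, 79]
dequeue(): [79]
dequeue(): []

Answer: empty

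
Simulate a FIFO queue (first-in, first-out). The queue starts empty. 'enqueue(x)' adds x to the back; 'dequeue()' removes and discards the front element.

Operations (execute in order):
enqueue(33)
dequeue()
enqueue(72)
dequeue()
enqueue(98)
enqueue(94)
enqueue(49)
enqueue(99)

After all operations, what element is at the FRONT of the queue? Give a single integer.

enqueue(33): queue = [33]
dequeue(): queue = []
enqueue(72): queue = [72]
dequeue(): queue = []
enqueue(98): queue = [98]
enqueue(94): queue = [98, 94]
enqueue(49): queue = [98, 94, 49]
enqueue(99): queue = [98, 94, 49, 99]

Answer: 98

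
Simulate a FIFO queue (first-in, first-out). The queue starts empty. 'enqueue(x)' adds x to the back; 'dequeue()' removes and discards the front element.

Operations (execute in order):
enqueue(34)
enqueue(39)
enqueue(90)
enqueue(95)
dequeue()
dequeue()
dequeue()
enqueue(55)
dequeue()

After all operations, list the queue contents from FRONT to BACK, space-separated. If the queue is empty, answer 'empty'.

enqueue(34): [34]
enqueue(39): [34, 39]
enqueue(90): [34, 39, 90]
enqueue(95): [34, 39, 90, 95]
dequeue(): [39, 90, 95]
dequeue(): [90, 95]
dequeue(): [95]
enqueue(55): [95, 55]
dequeue(): [55]

Answer: 55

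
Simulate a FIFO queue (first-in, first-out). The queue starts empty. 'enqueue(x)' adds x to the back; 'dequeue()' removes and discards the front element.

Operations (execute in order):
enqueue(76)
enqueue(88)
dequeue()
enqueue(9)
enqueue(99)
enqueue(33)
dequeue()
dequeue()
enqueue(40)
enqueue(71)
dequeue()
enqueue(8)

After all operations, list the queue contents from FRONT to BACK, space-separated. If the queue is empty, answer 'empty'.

enqueue(76): [76]
enqueue(88): [76, 88]
dequeue(): [88]
enqueue(9): [88, 9]
enqueue(99): [88, 9, 99]
enqueue(33): [88, 9, 99, 33]
dequeue(): [9, 99, 33]
dequeue(): [99, 33]
enqueue(40): [99, 33, 40]
enqueue(71): [99, 33, 40, 71]
dequeue(): [33, 40, 71]
enqueue(8): [33, 40, 71, 8]

Answer: 33 40 71 8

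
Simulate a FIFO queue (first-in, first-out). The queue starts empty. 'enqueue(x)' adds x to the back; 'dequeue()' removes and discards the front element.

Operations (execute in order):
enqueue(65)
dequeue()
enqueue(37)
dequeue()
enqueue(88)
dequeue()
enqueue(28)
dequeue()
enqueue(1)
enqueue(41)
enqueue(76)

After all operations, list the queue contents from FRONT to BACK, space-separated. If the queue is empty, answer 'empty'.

Answer: 1 41 76

Derivation:
enqueue(65): [65]
dequeue(): []
enqueue(37): [37]
dequeue(): []
enqueue(88): [88]
dequeue(): []
enqueue(28): [28]
dequeue(): []
enqueue(1): [1]
enqueue(41): [1, 41]
enqueue(76): [1, 41, 76]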